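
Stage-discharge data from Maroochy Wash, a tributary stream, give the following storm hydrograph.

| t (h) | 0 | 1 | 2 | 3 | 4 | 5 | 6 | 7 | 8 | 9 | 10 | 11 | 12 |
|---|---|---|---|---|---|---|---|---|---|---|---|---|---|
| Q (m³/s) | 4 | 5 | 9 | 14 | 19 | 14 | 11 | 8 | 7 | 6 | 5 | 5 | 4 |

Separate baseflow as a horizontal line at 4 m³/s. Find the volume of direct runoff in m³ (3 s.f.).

Direct-runoff ordinates (Q − Q_b): 0.0, 1.0, 5.0, 10.0, 15.0, 10.0, 7.0, 4.0, 3.0, 2.0, 1.0, 1.0, 0.0 m³/s.
ΣQ_DR = 59.00 m³/s.
With Δt = 1 h = 3600 s, V = ΣQ_DR · Δt = 59.00 × 3600 = 2.12 × 10^5 m³.

V ≈ 2.12 × 10^5 m³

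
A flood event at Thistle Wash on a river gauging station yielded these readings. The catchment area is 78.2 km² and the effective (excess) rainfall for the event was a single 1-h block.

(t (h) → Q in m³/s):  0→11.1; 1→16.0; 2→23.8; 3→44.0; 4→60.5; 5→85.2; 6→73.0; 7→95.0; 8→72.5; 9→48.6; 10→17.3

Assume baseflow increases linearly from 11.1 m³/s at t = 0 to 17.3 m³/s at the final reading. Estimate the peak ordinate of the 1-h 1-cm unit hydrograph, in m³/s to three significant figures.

Direct runoff: 0.00, 4.28, 11.46, 31.04, 46.92, 71.00, 58.18, 79.56, 56.44, 31.92, 0.00 m³/s; ΣQ_DR = 390.8 m³/s, peak = 79.56 m³/s.
Runoff depth d = ΣQ_DR·Δt / A = 390.8 × 3600 / (78.2 km²) = 17.99 mm.
The 1-cm UH is the DRH scaled by (10 mm)/d, so U_p = 79.56 × 10/17.99 = 44.2 m³/s.

U_p ≈ 44.2 m³/s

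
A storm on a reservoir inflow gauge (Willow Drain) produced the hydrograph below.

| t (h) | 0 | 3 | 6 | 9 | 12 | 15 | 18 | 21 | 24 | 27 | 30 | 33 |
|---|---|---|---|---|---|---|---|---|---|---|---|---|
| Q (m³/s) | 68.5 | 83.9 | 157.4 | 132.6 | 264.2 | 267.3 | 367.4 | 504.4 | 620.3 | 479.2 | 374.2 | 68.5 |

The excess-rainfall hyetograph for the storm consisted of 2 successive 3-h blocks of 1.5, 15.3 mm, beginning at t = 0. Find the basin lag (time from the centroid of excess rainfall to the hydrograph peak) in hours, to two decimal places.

Centroid of excess rainfall: t_c = Σ P_i·t̄_i / ΣP_i = 4.2321 h (block centres at 1.5, 4.5 h).
Hydrograph peak occurs at t = 24 h, so basin lag t_L = 24 − 4.2321 = 19.77 h.

t_L ≈ 19.77 h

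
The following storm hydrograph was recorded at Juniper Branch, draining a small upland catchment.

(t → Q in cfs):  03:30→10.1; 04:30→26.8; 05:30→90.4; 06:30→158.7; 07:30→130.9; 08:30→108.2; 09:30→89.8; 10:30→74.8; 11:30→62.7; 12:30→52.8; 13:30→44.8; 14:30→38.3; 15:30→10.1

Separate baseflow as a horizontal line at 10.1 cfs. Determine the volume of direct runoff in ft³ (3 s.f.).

V ≈ 2.76 × 10^6 ft³

Direct-runoff ordinates (Q − Q_b): 0.0, 16.7, 80.3, 148.6, 120.8, 98.1, 79.7, 64.7, 52.6, 42.7, 34.7, 28.2, 0.0 cfs.
ΣQ_DR = 767.1 cfs.
With Δt = 1 h = 3600 s, V = ΣQ_DR · Δt = 767.1 × 3600 = 2.76 × 10^6 ft³.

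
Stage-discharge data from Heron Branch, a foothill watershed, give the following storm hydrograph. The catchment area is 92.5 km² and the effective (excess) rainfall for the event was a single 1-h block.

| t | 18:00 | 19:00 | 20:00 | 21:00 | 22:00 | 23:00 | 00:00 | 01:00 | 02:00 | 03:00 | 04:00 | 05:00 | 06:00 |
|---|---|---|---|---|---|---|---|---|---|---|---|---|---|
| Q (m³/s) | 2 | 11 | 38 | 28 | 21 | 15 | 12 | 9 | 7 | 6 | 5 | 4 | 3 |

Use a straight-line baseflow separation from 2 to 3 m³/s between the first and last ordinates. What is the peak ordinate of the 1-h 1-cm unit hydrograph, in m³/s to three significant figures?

Direct runoff: 0.00, 8.92, 35.83, 25.75, 18.67, 12.58, 9.50, 6.42, 4.33, 3.25, 2.17, 1.08, 0.00 m³/s; ΣQ_DR = 128.5 m³/s, peak = 35.83 m³/s.
Runoff depth d = ΣQ_DR·Δt / A = 128.5 × 3600 / (92.5 km²) = 5.001 mm.
The 1-cm UH is the DRH scaled by (10 mm)/d, so U_p = 35.83 × 10/5.001 = 71.7 m³/s.

U_p ≈ 71.7 m³/s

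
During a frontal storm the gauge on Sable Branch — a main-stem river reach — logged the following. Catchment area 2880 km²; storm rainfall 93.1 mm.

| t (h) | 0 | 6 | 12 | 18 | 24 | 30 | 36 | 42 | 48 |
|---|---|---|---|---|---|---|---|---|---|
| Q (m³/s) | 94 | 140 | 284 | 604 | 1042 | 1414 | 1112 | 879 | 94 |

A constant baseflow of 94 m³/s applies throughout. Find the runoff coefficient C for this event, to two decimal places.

ΣQ_DR = 4817 m³/s; V = ΣQ_DR·Δt = 1.040 × 10^8 m³.
Runoff depth d = V / A = 36.13 mm.
C = d / P = 36.13 / 93.1 = 0.39.

C ≈ 0.39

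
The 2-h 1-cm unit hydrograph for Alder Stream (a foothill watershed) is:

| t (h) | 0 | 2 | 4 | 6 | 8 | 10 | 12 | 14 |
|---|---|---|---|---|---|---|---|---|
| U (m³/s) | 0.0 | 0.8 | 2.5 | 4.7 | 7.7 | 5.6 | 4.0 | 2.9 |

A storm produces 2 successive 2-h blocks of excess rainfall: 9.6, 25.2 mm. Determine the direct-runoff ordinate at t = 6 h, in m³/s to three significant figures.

Q ≈ 10.8 m³/s

By discrete convolution, Q_j = Σ (P_i / 10 mm) · U_{j−i}.
At t = 6 h (j=3): Q = (9.6/10)·4.7 + (25.2/10)·2.5 = 10.8 m³/s.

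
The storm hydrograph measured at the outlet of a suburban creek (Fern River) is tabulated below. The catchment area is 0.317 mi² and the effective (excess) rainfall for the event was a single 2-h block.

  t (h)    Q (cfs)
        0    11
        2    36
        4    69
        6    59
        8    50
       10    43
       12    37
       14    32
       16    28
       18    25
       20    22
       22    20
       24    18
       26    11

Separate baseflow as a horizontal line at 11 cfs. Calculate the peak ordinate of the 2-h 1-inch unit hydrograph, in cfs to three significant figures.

Direct runoff: 0.0, 25.0, 58.0, 48.0, 39.0, 32.0, 26.0, 21.0, 17.0, 14.0, 11.0, 9.0, 7.0, 0.0 cfs; ΣQ_DR = 307.0 cfs, peak = 58.0 cfs.
Runoff depth d = ΣQ_DR·Δt / A = 307.0 × 7200 / (0.317 mi²) = 3.001 in.
The 1-inch UH is the DRH scaled by (1 in)/d, so U_p = 58.0 × 1/3.001 = 19.3 cfs.

U_p ≈ 19.3 cfs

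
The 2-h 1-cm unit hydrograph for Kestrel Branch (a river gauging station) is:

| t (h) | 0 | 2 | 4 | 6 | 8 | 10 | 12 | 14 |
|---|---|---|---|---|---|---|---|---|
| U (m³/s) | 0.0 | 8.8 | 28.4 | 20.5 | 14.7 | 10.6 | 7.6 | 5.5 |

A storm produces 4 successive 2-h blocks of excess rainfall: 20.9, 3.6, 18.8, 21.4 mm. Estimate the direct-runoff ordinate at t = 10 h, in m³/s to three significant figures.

By discrete convolution, Q_j = Σ (P_i / 10 mm) · U_{j−i}.
At t = 10 h (j=5): Q = (20.9/10)·10.6 + (3.6/10)·14.7 + (18.8/10)·20.5 + (21.4/10)·28.4 = 127 m³/s.

Q ≈ 127 m³/s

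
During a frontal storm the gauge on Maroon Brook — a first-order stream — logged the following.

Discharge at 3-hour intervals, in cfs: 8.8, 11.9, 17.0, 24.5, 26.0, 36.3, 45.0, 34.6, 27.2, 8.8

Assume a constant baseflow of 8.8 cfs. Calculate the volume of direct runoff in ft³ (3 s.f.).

Direct-runoff ordinates (Q − Q_b): 0.0, 3.1, 8.2, 15.7, 17.2, 27.5, 36.2, 25.8, 18.4, 0.0 cfs.
ΣQ_DR = 152.1 cfs.
With Δt = 3 h = 10800 s, V = ΣQ_DR · Δt = 152.1 × 10800 = 1.64 × 10^6 ft³.

V ≈ 1.64 × 10^6 ft³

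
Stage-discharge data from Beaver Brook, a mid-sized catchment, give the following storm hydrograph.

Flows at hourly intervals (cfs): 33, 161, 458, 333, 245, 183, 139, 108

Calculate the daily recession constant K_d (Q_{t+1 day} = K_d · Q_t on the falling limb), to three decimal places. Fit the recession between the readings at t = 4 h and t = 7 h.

Between t = 4 h and t = 7 h the flow falls from 245 to 108 cfs over 3×1 h = 3 h.
Per-interval ratio K = (108/245)^(1/3) = 0.7611; K_d = K^(24/1) = 0.001.

K_d ≈ 0.001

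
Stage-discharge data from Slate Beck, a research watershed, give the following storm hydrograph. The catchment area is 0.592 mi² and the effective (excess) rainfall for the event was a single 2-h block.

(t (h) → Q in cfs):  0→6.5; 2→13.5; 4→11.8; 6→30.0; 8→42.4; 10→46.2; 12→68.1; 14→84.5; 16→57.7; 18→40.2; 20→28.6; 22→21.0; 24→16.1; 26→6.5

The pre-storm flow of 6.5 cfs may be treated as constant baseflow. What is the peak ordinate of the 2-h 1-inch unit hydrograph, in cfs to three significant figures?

U_p ≈ 39.0 cfs

Direct runoff: 0.0, 7.0, 5.3, 23.5, 35.9, 39.7, 61.6, 78.0, 51.2, 33.7, 22.1, 14.5, 9.6, 0.0 cfs; ΣQ_DR = 382.1 cfs, peak = 78.0 cfs.
Runoff depth d = ΣQ_DR·Δt / A = 382.1 × 7200 / (0.592 mi²) = 2.000 in.
The 1-inch UH is the DRH scaled by (1 in)/d, so U_p = 78.0 × 1/2.000 = 39.0 cfs.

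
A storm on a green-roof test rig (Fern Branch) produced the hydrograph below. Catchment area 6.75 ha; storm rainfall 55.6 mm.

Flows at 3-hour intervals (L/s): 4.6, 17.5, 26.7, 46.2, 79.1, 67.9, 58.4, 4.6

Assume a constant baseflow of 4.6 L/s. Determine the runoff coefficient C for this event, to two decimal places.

ΣQ_DR = 268.2 L/s; V = ΣQ_DR·Δt = 2.897 × 10^6 L.
Runoff depth d = V / A = 42.91 mm.
C = d / P = 42.91 / 55.6 = 0.77.

C ≈ 0.77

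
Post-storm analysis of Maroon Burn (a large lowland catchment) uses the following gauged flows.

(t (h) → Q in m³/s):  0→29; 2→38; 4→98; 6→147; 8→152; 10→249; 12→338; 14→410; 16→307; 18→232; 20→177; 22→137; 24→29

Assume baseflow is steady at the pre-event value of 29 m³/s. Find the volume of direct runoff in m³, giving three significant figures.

Direct-runoff ordinates (Q − Q_b): 0.0, 9.0, 69.0, 118.0, 123.0, 220.0, 309.0, 381.0, 278.0, 203.0, 148.0, 108.0, 0.0 m³/s.
ΣQ_DR = 1966 m³/s.
With Δt = 2 h = 7200 s, V = ΣQ_DR · Δt = 1966 × 7200 = 1.42 × 10^7 m³.

V ≈ 1.42 × 10^7 m³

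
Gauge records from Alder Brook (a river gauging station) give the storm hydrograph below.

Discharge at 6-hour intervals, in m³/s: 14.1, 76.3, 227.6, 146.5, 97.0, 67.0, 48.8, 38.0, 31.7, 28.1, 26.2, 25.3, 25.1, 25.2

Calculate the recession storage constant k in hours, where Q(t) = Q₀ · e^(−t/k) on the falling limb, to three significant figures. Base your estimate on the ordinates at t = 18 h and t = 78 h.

On the falling limb, Q drops from 146.5 to 25.2 m³/s between t = 18 h and t = 78 h (Δt = 60 h).
k = −Δt / ln(Q₂/Q₁) = −60 / ln(25.2/146.5) = 34.1 h.

k ≈ 34.1 h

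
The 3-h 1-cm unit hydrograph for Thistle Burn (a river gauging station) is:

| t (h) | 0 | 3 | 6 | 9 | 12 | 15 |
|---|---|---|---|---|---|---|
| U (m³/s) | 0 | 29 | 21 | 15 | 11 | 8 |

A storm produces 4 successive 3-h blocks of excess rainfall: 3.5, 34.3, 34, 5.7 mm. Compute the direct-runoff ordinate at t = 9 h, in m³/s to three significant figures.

Q ≈ 176 m³/s

By discrete convolution, Q_j = Σ (P_i / 10 mm) · U_{j−i}.
At t = 9 h (j=3): Q = (3.5/10)·15 + (34.3/10)·21 + (34/10)·29 + (5.7/10)·0 = 176 m³/s.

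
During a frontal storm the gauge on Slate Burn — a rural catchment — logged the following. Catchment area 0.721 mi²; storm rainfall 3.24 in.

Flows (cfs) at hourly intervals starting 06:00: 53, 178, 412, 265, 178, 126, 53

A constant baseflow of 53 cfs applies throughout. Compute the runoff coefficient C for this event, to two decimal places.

C ≈ 0.59

ΣQ_DR = 894.0 cfs; V = ΣQ_DR·Δt = 3.218 × 10^6 ft³.
Runoff depth d = V / A = 1.921 in.
C = d / P = 1.921 / 3.24 = 0.59.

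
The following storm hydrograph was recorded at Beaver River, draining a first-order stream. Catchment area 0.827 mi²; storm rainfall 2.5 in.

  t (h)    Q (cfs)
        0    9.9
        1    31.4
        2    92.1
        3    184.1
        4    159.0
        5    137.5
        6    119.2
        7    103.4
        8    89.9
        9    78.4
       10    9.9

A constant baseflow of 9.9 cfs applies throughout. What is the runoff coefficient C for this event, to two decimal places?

C ≈ 0.68

ΣQ_DR = 905.9 cfs; V = ΣQ_DR·Δt = 3.261 × 10^6 ft³.
Runoff depth d = V / A = 1.697 in.
C = d / P = 1.697 / 2.5 = 0.68.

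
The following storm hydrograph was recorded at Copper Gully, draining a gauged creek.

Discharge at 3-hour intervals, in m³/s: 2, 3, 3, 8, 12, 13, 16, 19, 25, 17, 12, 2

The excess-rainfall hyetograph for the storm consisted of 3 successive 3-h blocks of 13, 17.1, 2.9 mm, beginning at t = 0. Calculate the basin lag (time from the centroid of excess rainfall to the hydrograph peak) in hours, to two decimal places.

Centroid of excess rainfall: t_c = Σ P_i·t̄_i / ΣP_i = 3.5818 h (block centres at 1.5, 4.5, 7.5 h).
Hydrograph peak occurs at t = 24 h, so basin lag t_L = 24 − 3.5818 = 20.42 h.

t_L ≈ 20.42 h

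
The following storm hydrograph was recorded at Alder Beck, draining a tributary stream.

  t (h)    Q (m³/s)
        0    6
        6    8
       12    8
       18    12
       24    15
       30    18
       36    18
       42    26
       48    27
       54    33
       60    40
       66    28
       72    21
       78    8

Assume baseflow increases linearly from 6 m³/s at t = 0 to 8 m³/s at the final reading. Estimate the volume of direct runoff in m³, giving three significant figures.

Direct-runoff ordinates (Q − Q_b): 0.00, 1.85, 1.69, 5.54, 8.38, 11.23, 11.08, 18.92, 19.77, 25.62, 32.46, 20.31, 13.15, 0.00 m³/s.
ΣQ_DR = 170.0 m³/s.
With Δt = 6 h = 21600 s, V = ΣQ_DR · Δt = 170.0 × 21600 = 3.67 × 10^6 m³.

V ≈ 3.67 × 10^6 m³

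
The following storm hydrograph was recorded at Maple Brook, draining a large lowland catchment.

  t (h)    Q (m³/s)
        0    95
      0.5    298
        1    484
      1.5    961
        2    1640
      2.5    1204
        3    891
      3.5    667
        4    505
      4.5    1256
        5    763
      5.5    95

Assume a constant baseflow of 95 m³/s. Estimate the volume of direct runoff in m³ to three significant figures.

V ≈ 1.39 × 10^7 m³

Direct-runoff ordinates (Q − Q_b): 0.0, 203.0, 389.0, 866.0, 1545.0, 1109.0, 796.0, 572.0, 410.0, 1161.0, 668.0, 0.0 m³/s.
ΣQ_DR = 7719 m³/s.
With Δt = 0.5 h = 1800 s, V = ΣQ_DR · Δt = 7719 × 1800 = 1.39 × 10^7 m³.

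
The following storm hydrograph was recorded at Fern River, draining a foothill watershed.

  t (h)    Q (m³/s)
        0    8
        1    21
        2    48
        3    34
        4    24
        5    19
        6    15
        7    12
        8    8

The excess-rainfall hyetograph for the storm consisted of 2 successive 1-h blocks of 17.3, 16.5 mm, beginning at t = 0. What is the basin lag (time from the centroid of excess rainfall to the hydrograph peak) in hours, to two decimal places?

Centroid of excess rainfall: t_c = Σ P_i·t̄_i / ΣP_i = 0.9882 h (block centres at 0.5, 1.5 h).
Hydrograph peak occurs at t = 2 h, so basin lag t_L = 2 − 0.9882 = 1.01 h.

t_L ≈ 1.01 h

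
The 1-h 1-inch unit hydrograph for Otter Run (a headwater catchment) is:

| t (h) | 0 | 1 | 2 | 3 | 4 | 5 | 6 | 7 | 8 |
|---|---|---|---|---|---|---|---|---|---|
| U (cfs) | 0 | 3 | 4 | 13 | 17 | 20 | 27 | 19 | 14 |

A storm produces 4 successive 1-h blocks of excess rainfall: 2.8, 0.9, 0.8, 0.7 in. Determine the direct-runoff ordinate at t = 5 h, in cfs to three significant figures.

Q ≈ 84.5 cfs

By discrete convolution, Q_j = Σ (P_i / 1 in) · U_{j−i}.
At t = 5 h (j=5): Q = (2.8/1)·20 + (0.9/1)·17 + (0.8/1)·13 + (0.7/1)·4 = 84.5 cfs.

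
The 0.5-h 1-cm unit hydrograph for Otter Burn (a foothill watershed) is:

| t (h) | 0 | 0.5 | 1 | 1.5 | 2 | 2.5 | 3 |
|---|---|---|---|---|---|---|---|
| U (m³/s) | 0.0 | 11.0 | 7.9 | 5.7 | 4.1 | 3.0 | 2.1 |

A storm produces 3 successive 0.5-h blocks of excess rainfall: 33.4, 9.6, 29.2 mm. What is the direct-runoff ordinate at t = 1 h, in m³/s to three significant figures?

Q ≈ 36.9 m³/s

By discrete convolution, Q_j = Σ (P_i / 10 mm) · U_{j−i}.
At t = 1 h (j=2): Q = (33.4/10)·7.9 + (9.6/10)·11.0 + (29.2/10)·0.0 = 36.9 m³/s.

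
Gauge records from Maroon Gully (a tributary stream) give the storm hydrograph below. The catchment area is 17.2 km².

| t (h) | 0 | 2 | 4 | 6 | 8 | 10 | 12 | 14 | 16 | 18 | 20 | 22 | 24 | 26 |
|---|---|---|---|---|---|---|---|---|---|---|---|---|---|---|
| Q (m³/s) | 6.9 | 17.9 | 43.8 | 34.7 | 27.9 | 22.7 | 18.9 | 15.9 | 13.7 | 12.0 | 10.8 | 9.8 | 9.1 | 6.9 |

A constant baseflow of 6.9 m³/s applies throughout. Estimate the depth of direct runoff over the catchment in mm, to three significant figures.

d ≈ 64.6 mm

Direct runoff: 0.0, 11.0, 36.9, 27.8, 21.0, 15.8, 12.0, 9.0, 6.8, 5.1, 3.9, 2.9, 2.2, 0.0 m³/s; ΣQ_DR = 154.4 m³/s.
V = ΣQ_DR · Δt = 154.4 × 7200 s = 1.112 × 10^6 m³.
Over A = 17.2 km², depth = V / A = 64.6 mm.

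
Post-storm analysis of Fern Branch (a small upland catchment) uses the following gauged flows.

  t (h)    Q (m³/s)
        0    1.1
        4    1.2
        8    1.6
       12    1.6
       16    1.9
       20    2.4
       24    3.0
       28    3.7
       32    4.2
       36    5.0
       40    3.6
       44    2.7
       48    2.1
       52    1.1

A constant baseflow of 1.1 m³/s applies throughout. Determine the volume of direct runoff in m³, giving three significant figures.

V ≈ 2.85 × 10^5 m³

Direct-runoff ordinates (Q − Q_b): 0.0, 0.1, 0.5, 0.5, 0.8, 1.3, 1.9, 2.6, 3.1, 3.9, 2.5, 1.6, 1.0, 0.0 m³/s.
ΣQ_DR = 19.80 m³/s.
With Δt = 4 h = 14400 s, V = ΣQ_DR · Δt = 19.80 × 14400 = 2.85 × 10^5 m³.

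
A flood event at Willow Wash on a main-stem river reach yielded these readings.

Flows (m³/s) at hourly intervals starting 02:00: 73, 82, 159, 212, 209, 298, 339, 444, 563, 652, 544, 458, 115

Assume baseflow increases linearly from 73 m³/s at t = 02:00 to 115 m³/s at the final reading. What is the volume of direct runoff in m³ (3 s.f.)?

Direct-runoff ordinates (Q − Q_b): 0.00, 5.50, 79.00, 128.50, 122.00, 207.50, 245.00, 346.50, 462.00, 547.50, 436.00, 346.50, 0.00 m³/s.
ΣQ_DR = 2926 m³/s.
With Δt = 1 h = 3600 s, V = ΣQ_DR · Δt = 2926 × 3600 = 1.05 × 10^7 m³.

V ≈ 1.05 × 10^7 m³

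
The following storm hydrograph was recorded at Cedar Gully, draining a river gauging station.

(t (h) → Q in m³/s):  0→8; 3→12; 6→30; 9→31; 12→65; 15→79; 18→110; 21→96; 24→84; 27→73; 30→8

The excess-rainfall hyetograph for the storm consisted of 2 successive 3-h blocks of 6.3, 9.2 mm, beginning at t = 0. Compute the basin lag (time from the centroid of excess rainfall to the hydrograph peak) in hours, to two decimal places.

Centroid of excess rainfall: t_c = Σ P_i·t̄_i / ΣP_i = 3.2806 h (block centres at 1.5, 4.5 h).
Hydrograph peak occurs at t = 18 h, so basin lag t_L = 18 − 3.2806 = 14.72 h.

t_L ≈ 14.72 h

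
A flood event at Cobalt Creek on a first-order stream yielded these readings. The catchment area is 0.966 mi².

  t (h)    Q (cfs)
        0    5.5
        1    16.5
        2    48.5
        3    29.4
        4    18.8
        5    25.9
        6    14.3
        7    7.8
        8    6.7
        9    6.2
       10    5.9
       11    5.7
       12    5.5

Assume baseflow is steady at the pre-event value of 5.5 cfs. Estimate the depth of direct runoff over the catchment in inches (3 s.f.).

Direct runoff: 0.0, 11.0, 43.0, 23.9, 13.3, 20.4, 8.8, 2.3, 1.2, 0.7, 0.4, 0.2, 0.0 cfs; ΣQ_DR = 125.2 cfs.
V = ΣQ_DR · Δt = 125.2 × 3600 s = 4.507 × 10^5 ft³.
Over A = 0.966 mi², depth = V / A = 0.201 in.

d ≈ 0.201 in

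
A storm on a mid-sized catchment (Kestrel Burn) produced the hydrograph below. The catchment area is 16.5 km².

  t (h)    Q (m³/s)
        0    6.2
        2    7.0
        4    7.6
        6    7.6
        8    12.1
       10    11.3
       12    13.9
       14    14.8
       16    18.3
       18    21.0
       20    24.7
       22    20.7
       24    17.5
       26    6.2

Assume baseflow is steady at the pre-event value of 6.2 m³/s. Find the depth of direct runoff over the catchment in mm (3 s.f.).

d ≈ 44.6 mm

Direct runoff: 0.0, 0.8, 1.4, 1.4, 5.9, 5.1, 7.7, 8.6, 12.1, 14.8, 18.5, 14.5, 11.3, 0.0 m³/s; ΣQ_DR = 102.1 m³/s.
V = ΣQ_DR · Δt = 102.1 × 7200 s = 7.351 × 10^5 m³.
Over A = 16.5 km², depth = V / A = 44.6 mm.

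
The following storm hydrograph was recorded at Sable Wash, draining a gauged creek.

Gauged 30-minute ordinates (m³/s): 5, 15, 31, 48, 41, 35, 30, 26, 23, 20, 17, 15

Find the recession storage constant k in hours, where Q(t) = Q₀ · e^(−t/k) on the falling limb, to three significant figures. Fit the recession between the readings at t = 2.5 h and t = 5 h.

On the falling limb, Q drops from 35 to 17 m³/s between t = 2.5 h and t = 5 h (Δt = 2.5 h).
k = −Δt / ln(Q₂/Q₁) = −2.5 / ln(17/35) = 3.46 h.

k ≈ 3.46 h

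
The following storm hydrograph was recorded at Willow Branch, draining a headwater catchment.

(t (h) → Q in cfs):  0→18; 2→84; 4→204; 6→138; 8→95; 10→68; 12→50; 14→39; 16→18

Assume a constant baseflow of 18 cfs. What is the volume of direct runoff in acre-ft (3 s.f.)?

V ≈ 91.2 acre-ft

Direct-runoff ordinates (Q − Q_b): 0.0, 66.0, 186.0, 120.0, 77.0, 50.0, 32.0, 21.0, 0.0 cfs.
ΣQ_DR = 552.0 cfs.
With Δt = 2 h = 7200 s, V = ΣQ_DR · Δt = 552.0 × 7200 = 3.97 × 10^6 ft³ = 91.2 acre-ft.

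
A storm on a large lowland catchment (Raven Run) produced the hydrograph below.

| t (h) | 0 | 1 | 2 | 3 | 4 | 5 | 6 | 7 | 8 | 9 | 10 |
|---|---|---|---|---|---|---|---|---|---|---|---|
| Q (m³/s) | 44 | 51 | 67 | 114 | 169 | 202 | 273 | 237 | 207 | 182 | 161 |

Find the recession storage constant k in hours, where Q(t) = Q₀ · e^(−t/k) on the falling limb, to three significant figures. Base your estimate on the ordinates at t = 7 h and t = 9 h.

On the falling limb, Q drops from 237 to 182 m³/s between t = 7 h and t = 9 h (Δt = 2 h).
k = −Δt / ln(Q₂/Q₁) = −2 / ln(182/237) = 7.57 h.

k ≈ 7.57 h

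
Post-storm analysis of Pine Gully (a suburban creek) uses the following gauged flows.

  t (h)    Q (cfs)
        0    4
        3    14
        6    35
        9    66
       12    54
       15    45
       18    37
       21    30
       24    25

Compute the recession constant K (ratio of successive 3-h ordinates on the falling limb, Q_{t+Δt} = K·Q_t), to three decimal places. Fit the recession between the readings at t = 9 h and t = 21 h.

K ≈ 0.821

Using the recession-limb readings at t = 9 h and t = 21 h: Q falls from 66 to 30 cfs over 4 intervals.
K = (Q₂/Q₁)^(1/4) = (30/66)^(1/4) = 0.821.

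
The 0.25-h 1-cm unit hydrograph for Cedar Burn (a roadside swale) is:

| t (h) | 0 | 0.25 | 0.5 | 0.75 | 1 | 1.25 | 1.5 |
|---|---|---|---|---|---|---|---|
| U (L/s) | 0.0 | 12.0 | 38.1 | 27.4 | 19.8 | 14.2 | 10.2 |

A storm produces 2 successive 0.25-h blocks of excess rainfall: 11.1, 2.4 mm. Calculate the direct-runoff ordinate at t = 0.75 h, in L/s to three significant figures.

By discrete convolution, Q_j = Σ (P_i / 10 mm) · U_{j−i}.
At t = 0.75 h (j=3): Q = (11.1/10)·27.4 + (2.4/10)·38.1 = 39.6 L/s.

Q ≈ 39.6 L/s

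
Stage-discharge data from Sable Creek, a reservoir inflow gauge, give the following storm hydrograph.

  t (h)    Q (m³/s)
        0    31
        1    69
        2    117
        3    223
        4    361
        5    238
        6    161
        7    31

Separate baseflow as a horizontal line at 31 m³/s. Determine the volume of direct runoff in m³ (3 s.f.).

Direct-runoff ordinates (Q − Q_b): 0.0, 38.0, 86.0, 192.0, 330.0, 207.0, 130.0, 0.0 m³/s.
ΣQ_DR = 983.0 m³/s.
With Δt = 1 h = 3600 s, V = ΣQ_DR · Δt = 983.0 × 3600 = 3.54 × 10^6 m³.

V ≈ 3.54 × 10^6 m³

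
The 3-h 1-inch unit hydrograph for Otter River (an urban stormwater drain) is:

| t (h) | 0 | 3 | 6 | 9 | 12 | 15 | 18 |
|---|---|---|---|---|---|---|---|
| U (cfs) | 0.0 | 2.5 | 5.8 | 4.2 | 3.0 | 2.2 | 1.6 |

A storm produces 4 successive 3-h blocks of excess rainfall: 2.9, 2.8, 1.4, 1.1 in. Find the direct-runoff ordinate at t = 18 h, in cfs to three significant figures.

Q ≈ 19.6 cfs

By discrete convolution, Q_j = Σ (P_i / 1 in) · U_{j−i}.
At t = 18 h (j=6): Q = (2.9/1)·1.6 + (2.8/1)·2.2 + (1.4/1)·3.0 + (1.1/1)·4.2 = 19.6 cfs.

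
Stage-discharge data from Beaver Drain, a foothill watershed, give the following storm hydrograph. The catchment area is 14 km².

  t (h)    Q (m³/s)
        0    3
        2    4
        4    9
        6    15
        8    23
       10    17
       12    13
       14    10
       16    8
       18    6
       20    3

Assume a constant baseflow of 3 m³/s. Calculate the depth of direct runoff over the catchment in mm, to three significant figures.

Direct runoff: 0.0, 1.0, 6.0, 12.0, 20.0, 14.0, 10.0, 7.0, 5.0, 3.0, 0.0 m³/s; ΣQ_DR = 78.00 m³/s.
V = ΣQ_DR · Δt = 78.00 × 7200 s = 5.616 × 10^5 m³.
Over A = 14 km², depth = V / A = 40.1 mm.

d ≈ 40.1 mm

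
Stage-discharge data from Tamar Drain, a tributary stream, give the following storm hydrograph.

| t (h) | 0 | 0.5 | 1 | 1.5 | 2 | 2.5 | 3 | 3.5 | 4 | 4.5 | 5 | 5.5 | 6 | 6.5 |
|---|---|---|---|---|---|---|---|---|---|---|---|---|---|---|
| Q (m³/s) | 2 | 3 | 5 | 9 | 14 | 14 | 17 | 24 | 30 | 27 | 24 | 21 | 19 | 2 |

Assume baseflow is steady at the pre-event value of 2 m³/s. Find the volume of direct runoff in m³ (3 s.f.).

V ≈ 3.29 × 10^5 m³

Direct-runoff ordinates (Q − Q_b): 0.0, 1.0, 3.0, 7.0, 12.0, 12.0, 15.0, 22.0, 28.0, 25.0, 22.0, 19.0, 17.0, 0.0 m³/s.
ΣQ_DR = 183.0 m³/s.
With Δt = 0.5 h = 1800 s, V = ΣQ_DR · Δt = 183.0 × 1800 = 3.29 × 10^5 m³.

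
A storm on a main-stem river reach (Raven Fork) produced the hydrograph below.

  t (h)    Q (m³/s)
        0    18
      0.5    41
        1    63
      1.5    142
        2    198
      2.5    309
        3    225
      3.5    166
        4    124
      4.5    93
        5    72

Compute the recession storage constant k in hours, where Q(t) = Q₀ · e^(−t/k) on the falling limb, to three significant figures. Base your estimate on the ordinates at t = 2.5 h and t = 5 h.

On the falling limb, Q drops from 309 to 72 m³/s between t = 2.5 h and t = 5 h (Δt = 2.5 h).
k = −Δt / ln(Q₂/Q₁) = −2.5 / ln(72/309) = 1.72 h.

k ≈ 1.72 h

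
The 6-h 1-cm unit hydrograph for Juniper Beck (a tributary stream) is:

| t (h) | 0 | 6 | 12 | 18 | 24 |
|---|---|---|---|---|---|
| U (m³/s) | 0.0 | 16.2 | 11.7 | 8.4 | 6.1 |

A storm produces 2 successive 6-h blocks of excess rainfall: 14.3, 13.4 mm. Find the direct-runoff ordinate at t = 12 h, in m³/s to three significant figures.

By discrete convolution, Q_j = Σ (P_i / 10 mm) · U_{j−i}.
At t = 12 h (j=2): Q = (14.3/10)·11.7 + (13.4/10)·16.2 = 38.4 m³/s.

Q ≈ 38.4 m³/s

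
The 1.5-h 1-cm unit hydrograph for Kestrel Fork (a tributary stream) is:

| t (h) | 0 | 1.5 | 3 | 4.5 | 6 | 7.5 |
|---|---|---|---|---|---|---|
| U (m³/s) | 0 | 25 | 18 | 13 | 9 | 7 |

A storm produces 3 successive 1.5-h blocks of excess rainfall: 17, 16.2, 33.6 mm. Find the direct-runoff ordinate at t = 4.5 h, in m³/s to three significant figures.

By discrete convolution, Q_j = Σ (P_i / 10 mm) · U_{j−i}.
At t = 4.5 h (j=3): Q = (17/10)·13 + (16.2/10)·18 + (33.6/10)·25 = 135 m³/s.

Q ≈ 135 m³/s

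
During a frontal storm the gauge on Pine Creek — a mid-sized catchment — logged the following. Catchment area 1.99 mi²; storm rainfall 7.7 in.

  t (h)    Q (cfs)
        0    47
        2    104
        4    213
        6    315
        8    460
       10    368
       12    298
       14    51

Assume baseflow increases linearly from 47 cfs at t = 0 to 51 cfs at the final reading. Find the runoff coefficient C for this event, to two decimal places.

C ≈ 0.30

ΣQ_DR = 1464 cfs; V = ΣQ_DR·Δt = 1.054 × 10^7 ft³.
Runoff depth d = V / A = 2.280 in.
C = d / P = 2.280 / 7.7 = 0.30.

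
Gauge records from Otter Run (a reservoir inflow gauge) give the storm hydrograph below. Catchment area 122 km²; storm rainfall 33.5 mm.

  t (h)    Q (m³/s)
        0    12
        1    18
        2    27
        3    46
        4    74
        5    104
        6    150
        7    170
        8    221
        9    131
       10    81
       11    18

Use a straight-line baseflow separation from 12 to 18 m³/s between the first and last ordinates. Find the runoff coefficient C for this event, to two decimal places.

ΣQ_DR = 872.0 m³/s; V = ΣQ_DR·Δt = 3.139 × 10^6 m³.
Runoff depth d = V / A = 25.73 mm.
C = d / P = 25.73 / 33.5 = 0.77.

C ≈ 0.77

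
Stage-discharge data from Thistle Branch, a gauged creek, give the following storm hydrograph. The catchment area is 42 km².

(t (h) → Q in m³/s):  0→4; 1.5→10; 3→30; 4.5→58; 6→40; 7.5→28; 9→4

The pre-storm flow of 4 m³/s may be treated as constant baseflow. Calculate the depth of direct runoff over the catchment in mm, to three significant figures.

Direct runoff: 0.0, 6.0, 26.0, 54.0, 36.0, 24.0, 0.0 m³/s; ΣQ_DR = 146.0 m³/s.
V = ΣQ_DR · Δt = 146.0 × 5400 s = 7.884 × 10^5 m³.
Over A = 42 km², depth = V / A = 18.8 mm.

d ≈ 18.8 mm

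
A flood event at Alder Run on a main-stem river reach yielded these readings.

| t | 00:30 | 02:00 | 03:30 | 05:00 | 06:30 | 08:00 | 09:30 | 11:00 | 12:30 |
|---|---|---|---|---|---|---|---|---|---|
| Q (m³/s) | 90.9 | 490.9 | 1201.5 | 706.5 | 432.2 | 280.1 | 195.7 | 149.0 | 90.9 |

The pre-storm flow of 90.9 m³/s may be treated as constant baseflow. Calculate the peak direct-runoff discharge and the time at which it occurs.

Subtracting baseflow gives direct-runoff ordinates: 0.0, 400.0, 1110.6, 615.6, 341.3, 189.2, 104.8, 58.1, 0.0 m³/s.
The maximum is 1110.6 m³/s, occurring at the reading for t = 03:30.

Q_p = 1110.6 m³/s at t = 03:30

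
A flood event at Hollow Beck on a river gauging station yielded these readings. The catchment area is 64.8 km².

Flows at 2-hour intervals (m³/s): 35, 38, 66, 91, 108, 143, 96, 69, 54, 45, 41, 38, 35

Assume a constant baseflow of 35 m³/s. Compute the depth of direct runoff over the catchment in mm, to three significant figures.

d ≈ 44.9 mm

Direct runoff: 0.0, 3.0, 31.0, 56.0, 73.0, 108.0, 61.0, 34.0, 19.0, 10.0, 6.0, 3.0, 0.0 m³/s; ΣQ_DR = 404.0 m³/s.
V = ΣQ_DR · Δt = 404.0 × 7200 s = 2.909 × 10^6 m³.
Over A = 64.8 km², depth = V / A = 44.9 mm.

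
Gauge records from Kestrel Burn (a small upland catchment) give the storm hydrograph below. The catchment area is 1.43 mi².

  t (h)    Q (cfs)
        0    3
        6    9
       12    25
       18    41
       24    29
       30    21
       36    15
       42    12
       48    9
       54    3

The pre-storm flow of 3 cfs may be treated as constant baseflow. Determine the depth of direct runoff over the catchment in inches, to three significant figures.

Direct runoff: 0.0, 6.0, 22.0, 38.0, 26.0, 18.0, 12.0, 9.0, 6.0, 0.0 cfs; ΣQ_DR = 137.0 cfs.
V = ΣQ_DR · Δt = 137.0 × 21600 s = 2.959 × 10^6 ft³.
Over A = 1.43 mi², depth = V / A = 0.891 in.

d ≈ 0.891 in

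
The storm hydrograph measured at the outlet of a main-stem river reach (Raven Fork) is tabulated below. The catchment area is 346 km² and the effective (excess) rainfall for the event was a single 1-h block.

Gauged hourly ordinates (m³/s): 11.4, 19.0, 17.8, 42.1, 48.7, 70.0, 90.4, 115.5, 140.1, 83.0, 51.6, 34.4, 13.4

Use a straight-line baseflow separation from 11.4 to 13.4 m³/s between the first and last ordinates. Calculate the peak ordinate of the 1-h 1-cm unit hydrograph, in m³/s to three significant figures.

U_p ≈ 212 m³/s

Direct runoff: 0.00, 7.43, 6.07, 30.20, 36.63, 57.77, 78.00, 102.93, 127.37, 70.10, 38.53, 21.17, 0.00 m³/s; ΣQ_DR = 576.2 m³/s, peak = 127.37 m³/s.
Runoff depth d = ΣQ_DR·Δt / A = 576.2 × 3600 / (346 km²) = 5.995 mm.
The 1-cm UH is the DRH scaled by (10 mm)/d, so U_p = 127.37 × 10/5.995 = 212 m³/s.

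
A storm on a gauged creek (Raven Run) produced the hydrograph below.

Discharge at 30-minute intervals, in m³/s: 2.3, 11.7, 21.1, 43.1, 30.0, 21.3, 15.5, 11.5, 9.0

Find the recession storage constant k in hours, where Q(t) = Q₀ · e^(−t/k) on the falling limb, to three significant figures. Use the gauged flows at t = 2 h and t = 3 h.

k ≈ 1.51 h

On the falling limb, Q drops from 30.0 to 15.5 m³/s between t = 2 h and t = 3 h (Δt = 1 h).
k = −Δt / ln(Q₂/Q₁) = −1 / ln(15.5/30.0) = 1.51 h.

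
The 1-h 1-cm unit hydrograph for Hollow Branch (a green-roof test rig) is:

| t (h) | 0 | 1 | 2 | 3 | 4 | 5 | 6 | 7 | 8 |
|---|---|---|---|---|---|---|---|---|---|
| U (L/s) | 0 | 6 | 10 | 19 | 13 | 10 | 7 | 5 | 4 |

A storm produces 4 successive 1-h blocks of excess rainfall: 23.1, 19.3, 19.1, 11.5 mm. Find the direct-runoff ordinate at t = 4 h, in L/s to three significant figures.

Q ≈ 92.7 L/s

By discrete convolution, Q_j = Σ (P_i / 10 mm) · U_{j−i}.
At t = 4 h (j=4): Q = (23.1/10)·13 + (19.3/10)·19 + (19.1/10)·10 + (11.5/10)·6 = 92.7 L/s.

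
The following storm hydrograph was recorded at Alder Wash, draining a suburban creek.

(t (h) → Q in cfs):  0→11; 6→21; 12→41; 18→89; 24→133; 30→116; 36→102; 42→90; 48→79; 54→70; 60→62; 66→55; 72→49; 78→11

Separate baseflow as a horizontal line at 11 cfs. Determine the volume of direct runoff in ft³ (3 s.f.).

V ≈ 1.67 × 10^7 ft³

Direct-runoff ordinates (Q − Q_b): 0.0, 10.0, 30.0, 78.0, 122.0, 105.0, 91.0, 79.0, 68.0, 59.0, 51.0, 44.0, 38.0, 0.0 cfs.
ΣQ_DR = 775.0 cfs.
With Δt = 6 h = 21600 s, V = ΣQ_DR · Δt = 775.0 × 21600 = 1.67 × 10^7 ft³.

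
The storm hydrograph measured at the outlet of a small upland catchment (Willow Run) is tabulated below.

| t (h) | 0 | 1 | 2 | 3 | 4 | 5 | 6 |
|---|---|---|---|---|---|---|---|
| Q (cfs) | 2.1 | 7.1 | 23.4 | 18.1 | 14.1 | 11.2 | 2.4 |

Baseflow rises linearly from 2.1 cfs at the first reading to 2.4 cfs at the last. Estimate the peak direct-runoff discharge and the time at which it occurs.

Subtracting baseflow gives direct-runoff ordinates: 0.00, 4.95, 21.20, 15.85, 11.80, 8.85, 0.00 cfs.
The maximum is 21.20 cfs, occurring at the reading for t = 2 h.

Q_p = 21.20 cfs at t = 2 h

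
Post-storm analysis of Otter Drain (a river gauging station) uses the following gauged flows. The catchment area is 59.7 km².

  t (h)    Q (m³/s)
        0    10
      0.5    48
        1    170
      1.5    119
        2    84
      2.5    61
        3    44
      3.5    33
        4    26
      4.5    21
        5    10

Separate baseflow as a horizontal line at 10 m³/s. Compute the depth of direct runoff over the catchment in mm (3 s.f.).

d ≈ 15.6 mm

Direct runoff: 0.0, 38.0, 160.0, 109.0, 74.0, 51.0, 34.0, 23.0, 16.0, 11.0, 0.0 m³/s; ΣQ_DR = 516.0 m³/s.
V = ΣQ_DR · Δt = 516.0 × 1800 s = 9.288 × 10^5 m³.
Over A = 59.7 km², depth = V / A = 15.6 mm.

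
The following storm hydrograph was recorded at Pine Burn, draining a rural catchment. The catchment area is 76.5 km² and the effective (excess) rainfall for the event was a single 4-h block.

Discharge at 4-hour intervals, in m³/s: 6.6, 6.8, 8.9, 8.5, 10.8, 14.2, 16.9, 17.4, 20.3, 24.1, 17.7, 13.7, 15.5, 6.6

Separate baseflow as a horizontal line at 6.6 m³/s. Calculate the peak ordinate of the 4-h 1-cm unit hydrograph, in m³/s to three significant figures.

Direct runoff: 0.0, 0.2, 2.3, 1.9, 4.2, 7.6, 10.3, 10.8, 13.7, 17.5, 11.1, 7.1, 8.9, 0.0 m³/s; ΣQ_DR = 95.60 m³/s, peak = 17.5 m³/s.
Runoff depth d = ΣQ_DR·Δt / A = 95.60 × 14400 / (76.5 km²) = 18.00 mm.
The 1-cm UH is the DRH scaled by (10 mm)/d, so U_p = 17.5 × 10/18.00 = 9.72 m³/s.

U_p ≈ 9.72 m³/s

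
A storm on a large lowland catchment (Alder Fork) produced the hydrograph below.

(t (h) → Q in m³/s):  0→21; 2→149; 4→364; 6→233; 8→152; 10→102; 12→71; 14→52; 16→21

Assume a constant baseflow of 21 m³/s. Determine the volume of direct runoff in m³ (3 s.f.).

V ≈ 7.03 × 10^6 m³

Direct-runoff ordinates (Q − Q_b): 0.0, 128.0, 343.0, 212.0, 131.0, 81.0, 50.0, 31.0, 0.0 m³/s.
ΣQ_DR = 976.0 m³/s.
With Δt = 2 h = 7200 s, V = ΣQ_DR · Δt = 976.0 × 7200 = 7.03 × 10^6 m³.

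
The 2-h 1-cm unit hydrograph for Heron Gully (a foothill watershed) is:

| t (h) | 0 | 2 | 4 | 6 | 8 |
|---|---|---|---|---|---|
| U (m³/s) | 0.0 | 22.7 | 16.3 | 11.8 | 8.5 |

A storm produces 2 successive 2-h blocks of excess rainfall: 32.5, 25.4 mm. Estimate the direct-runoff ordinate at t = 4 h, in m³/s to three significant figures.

By discrete convolution, Q_j = Σ (P_i / 10 mm) · U_{j−i}.
At t = 4 h (j=2): Q = (32.5/10)·16.3 + (25.4/10)·22.7 = 111 m³/s.

Q ≈ 111 m³/s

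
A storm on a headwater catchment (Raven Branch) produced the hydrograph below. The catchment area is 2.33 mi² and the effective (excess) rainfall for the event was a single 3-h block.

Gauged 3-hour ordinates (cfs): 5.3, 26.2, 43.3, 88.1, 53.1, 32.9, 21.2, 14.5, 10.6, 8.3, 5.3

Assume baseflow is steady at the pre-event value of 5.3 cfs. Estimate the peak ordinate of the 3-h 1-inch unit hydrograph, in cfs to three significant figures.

U_p ≈ 166 cfs

Direct runoff: 0.0, 20.9, 38.0, 82.8, 47.8, 27.6, 15.9, 9.2, 5.3, 3.0, 0.0 cfs; ΣQ_DR = 250.5 cfs, peak = 82.8 cfs.
Runoff depth d = ΣQ_DR·Δt / A = 250.5 × 10800 / (2.33 mi²) = 0.4998 in.
The 1-inch UH is the DRH scaled by (1 in)/d, so U_p = 82.8 × 1/0.4998 = 166 cfs.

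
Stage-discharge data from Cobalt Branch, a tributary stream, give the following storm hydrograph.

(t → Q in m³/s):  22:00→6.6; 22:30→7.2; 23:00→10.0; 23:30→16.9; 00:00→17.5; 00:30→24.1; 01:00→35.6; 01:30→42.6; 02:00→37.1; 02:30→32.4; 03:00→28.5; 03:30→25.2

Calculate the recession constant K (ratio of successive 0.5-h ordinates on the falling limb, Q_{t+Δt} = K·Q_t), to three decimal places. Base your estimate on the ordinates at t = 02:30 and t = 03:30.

Using the recession-limb readings at t = 02:30 and t = 03:30: Q falls from 32.4 to 25.2 m³/s over 2 intervals.
K = (Q₂/Q₁)^(1/2) = (25.2/32.4)^(1/2) = 0.882.

K ≈ 0.882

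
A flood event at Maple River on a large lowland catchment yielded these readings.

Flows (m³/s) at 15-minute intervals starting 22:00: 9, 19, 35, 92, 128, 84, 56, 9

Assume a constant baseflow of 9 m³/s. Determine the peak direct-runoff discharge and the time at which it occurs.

Subtracting baseflow gives direct-runoff ordinates: 0.0, 10.0, 26.0, 83.0, 119.0, 75.0, 47.0, 0.0 m³/s.
The maximum is 119.0 m³/s, occurring at the reading for t = 23:00.

Q_p = 119.0 m³/s at t = 23:00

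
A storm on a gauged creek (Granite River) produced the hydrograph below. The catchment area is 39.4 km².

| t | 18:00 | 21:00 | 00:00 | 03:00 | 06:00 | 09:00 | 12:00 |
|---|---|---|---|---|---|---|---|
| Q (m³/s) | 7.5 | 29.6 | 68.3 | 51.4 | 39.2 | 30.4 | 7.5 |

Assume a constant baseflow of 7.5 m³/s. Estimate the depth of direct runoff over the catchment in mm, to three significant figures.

d ≈ 49.7 mm

Direct runoff: 0.0, 22.1, 60.8, 43.9, 31.7, 22.9, 0.0 m³/s; ΣQ_DR = 181.4 m³/s.
V = ΣQ_DR · Δt = 181.4 × 10800 s = 1.959 × 10^6 m³.
Over A = 39.4 km², depth = V / A = 49.7 mm.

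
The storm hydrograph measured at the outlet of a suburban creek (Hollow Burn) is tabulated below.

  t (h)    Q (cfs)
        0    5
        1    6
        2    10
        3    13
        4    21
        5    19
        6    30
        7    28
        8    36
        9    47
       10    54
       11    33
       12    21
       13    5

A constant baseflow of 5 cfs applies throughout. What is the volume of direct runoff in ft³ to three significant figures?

V ≈ 9.29 × 10^5 ft³

Direct-runoff ordinates (Q − Q_b): 0.0, 1.0, 5.0, 8.0, 16.0, 14.0, 25.0, 23.0, 31.0, 42.0, 49.0, 28.0, 16.0, 0.0 cfs.
ΣQ_DR = 258.0 cfs.
With Δt = 1 h = 3600 s, V = ΣQ_DR · Δt = 258.0 × 3600 = 9.29 × 10^5 ft³.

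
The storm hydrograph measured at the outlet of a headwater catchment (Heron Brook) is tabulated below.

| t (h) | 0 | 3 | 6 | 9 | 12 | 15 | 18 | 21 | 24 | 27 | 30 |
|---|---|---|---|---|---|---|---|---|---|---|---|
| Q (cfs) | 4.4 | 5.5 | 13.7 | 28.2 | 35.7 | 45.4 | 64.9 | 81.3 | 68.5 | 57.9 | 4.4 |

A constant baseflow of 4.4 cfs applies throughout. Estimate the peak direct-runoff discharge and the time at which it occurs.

Subtracting baseflow gives direct-runoff ordinates: 0.0, 1.1, 9.3, 23.8, 31.3, 41.0, 60.5, 76.9, 64.1, 53.5, 0.0 cfs.
The maximum is 76.9 cfs, occurring at the reading for t = 21 h.

Q_p = 76.9 cfs at t = 21 h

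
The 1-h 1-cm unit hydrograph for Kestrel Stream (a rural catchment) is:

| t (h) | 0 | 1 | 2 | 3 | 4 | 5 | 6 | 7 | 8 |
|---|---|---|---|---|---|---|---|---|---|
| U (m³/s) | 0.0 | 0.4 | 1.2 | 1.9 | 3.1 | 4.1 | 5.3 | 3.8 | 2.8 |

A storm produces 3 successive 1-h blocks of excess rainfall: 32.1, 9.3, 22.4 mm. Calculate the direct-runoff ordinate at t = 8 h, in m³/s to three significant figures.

By discrete convolution, Q_j = Σ (P_i / 10 mm) · U_{j−i}.
At t = 8 h (j=8): Q = (32.1/10)·2.8 + (9.3/10)·3.8 + (22.4/10)·5.3 = 24.4 m³/s.

Q ≈ 24.4 m³/s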